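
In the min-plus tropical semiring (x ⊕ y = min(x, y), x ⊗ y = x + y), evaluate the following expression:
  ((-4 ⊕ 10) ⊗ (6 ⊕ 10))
((-4 ⊕ 10) ⊗ (6 ⊕ 10)) = 2

Expand innermost to outermost. Recall ⊕ takes the minimum of its arguments and ⊗ takes their sum. Working out the expression ((-4 ⊕ 10) ⊗ (6 ⊕ 10)) gives 2.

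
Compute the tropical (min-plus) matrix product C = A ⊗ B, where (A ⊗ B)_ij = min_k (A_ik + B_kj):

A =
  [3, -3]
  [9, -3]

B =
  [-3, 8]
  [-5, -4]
A ⊗ B =
  [-8, -7]
  [-8, -7]

Apply the min-plus product entry-by-entry:
  C[0][0] = min over k of (A[0][0] + B[0][0] = 3 + -3 = 0, A[0][1] + B[1][0] = -3 + -5 = -8) = -8 (attained at k = 1)
  C[0][1] = min over k of (A[0][0] + B[0][1] = 3 + 8 = 11, A[0][1] + B[1][1] = -3 + -4 = -7) = -7 (attained at k = 1)
  C[1][0] = min over k of (A[1][0] + B[0][0] = 9 + -3 = 6, A[1][1] + B[1][0] = -3 + -5 = -8) = -8 (attained at k = 1)
  C[1][1] = min over k of (A[1][0] + B[0][1] = 9 + 8 = 17, A[1][1] + B[1][1] = -3 + -4 = -7) = -7 (attained at k = 1)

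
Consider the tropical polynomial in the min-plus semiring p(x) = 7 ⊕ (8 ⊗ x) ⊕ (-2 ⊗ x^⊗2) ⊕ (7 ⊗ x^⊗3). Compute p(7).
p(7) = 7

A tropical monomial a ⊗ x^⊗i evaluates to a + i · x. Evaluating each term at x = 7:
  Term 0 contributes 7 + 0 · 7 = 7
  Term 1 contributes 8 + 1 · 7 = 15
  Term 2 contributes -2 + 2 · 7 = 12
  Term 3 contributes 7 + 3 · 7 = 28
p(7) = ⊕ of these = min[7, 15, 12, 28] = 7.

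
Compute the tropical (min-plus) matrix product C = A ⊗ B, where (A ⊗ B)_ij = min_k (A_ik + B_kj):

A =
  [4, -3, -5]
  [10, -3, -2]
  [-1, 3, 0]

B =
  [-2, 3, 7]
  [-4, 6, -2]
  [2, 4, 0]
A ⊗ B =
  [-7, -1, -5]
  [-7, 2, -5]
  [-3, 2, 0]

Apply the min-plus product entry-by-entry:
  C[0][0] = min over k of (A[0][0] + B[0][0] = 4 + -2 = 2, A[0][1] + B[1][0] = -3 + -4 = -7, A[0][2] + B[2][0] = -5 + 2 = -3) = -7 (attained at k = 1)
  C[0][1] = min over k of (A[0][0] + B[0][1] = 4 + 3 = 7, A[0][1] + B[1][1] = -3 + 6 = 3, A[0][2] + B[2][1] = -5 + 4 = -1) = -1 (attained at k = 2)
  C[0][2] = min over k of (A[0][0] + B[0][2] = 4 + 7 = 11, A[0][1] + B[1][2] = -3 + -2 = -5, A[0][2] + B[2][2] = -5 + 0 = -5) = -5 (attained at k = 1)
  C[1][0] = min over k of (A[1][0] + B[0][0] = 10 + -2 = 8, A[1][1] + B[1][0] = -3 + -4 = -7, A[1][2] + B[2][0] = -2 + 2 = 0) = -7 (attained at k = 1)
  C[1][1] = min over k of (A[1][0] + B[0][1] = 10 + 3 = 13, A[1][1] + B[1][1] = -3 + 6 = 3, A[1][2] + B[2][1] = -2 + 4 = 2) = 2 (attained at k = 2)
  C[1][2] = min over k of (A[1][0] + B[0][2] = 10 + 7 = 17, A[1][1] + B[1][2] = -3 + -2 = -5, A[1][2] + B[2][2] = -2 + 0 = -2) = -5 (attained at k = 1)
  C[2][0] = min over k of (A[2][0] + B[0][0] = -1 + -2 = -3, A[2][1] + B[1][0] = 3 + -4 = -1, A[2][2] + B[2][0] = 0 + 2 = 2) = -3 (attained at k = 0)
  C[2][1] = min over k of (A[2][0] + B[0][1] = -1 + 3 = 2, A[2][1] + B[1][1] = 3 + 6 = 9, A[2][2] + B[2][1] = 0 + 4 = 4) = 2 (attained at k = 0)
  C[2][2] = min over k of (A[2][0] + B[0][2] = -1 + 7 = 6, A[2][1] + B[1][2] = 3 + -2 = 1, A[2][2] + B[2][2] = 0 + 0 = 0) = 0 (attained at k = 2)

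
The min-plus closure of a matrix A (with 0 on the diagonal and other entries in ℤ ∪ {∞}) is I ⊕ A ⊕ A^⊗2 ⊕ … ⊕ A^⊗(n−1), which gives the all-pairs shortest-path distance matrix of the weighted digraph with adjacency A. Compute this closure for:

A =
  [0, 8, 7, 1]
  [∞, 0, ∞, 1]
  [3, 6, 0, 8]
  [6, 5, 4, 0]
Closure =
  [0, 6, 5, 1]
  [7, 0, 5, 1]
  [3, 6, 0, 4]
  [6, 5, 4, 0]

This is the Floyd-Warshall all-pairs shortest-path computation. For each intermediate vertex k = 0, 1, …, 3, update dist[i][j] ← min(dist[i][j], dist[i][k] + dist[k][j]). The final matrix gives, for each (i, j), the minimum total weight of any directed path from i to j (possibly empty when i = j).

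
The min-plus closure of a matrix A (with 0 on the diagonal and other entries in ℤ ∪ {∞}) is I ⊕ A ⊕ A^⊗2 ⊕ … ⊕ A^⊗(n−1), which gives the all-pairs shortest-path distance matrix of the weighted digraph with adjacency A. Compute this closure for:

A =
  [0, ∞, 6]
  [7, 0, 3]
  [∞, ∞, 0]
Closure =
  [0, ∞, 6]
  [7, 0, 3]
  [∞, ∞, 0]

This is the Floyd-Warshall all-pairs shortest-path computation. For each intermediate vertex k = 0, 1, …, 2, update dist[i][j] ← min(dist[i][j], dist[i][k] + dist[k][j]). The final matrix gives, for each (i, j), the minimum total weight of any directed path from i to j (possibly empty when i = j).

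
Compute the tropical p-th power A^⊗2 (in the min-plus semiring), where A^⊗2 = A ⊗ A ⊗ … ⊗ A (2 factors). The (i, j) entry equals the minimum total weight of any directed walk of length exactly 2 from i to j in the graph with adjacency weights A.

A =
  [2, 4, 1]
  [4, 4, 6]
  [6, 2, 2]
A^⊗2 =
  [4, 3, 3]
  [6, 8, 5]
  [6, 4, 4]

Each entry (A^⊗2)_ij equals the minimum over all length-2 walks i = v_0 → v_1 → … → v_2 = j of Σ_t A[v_t][v_{t+1}]. For example, for (i, j) = (0, 2) we minimise over 3 possible intermediate vertex sequences; the minimum is 3, attained along the walk 0 → 0 → 2.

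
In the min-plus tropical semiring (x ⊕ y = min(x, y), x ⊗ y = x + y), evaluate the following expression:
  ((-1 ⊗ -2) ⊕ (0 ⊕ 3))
((-1 ⊗ -2) ⊕ (0 ⊕ 3)) = -3

Expand innermost to outermost. Recall ⊕ takes the minimum of its arguments and ⊗ takes their sum. Working out the expression ((-1 ⊗ -2) ⊕ (0 ⊕ 3)) gives -3.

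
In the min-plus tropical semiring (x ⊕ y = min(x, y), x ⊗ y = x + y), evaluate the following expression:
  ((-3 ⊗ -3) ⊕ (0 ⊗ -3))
((-3 ⊗ -3) ⊕ (0 ⊗ -3)) = -6

Expand innermost to outermost. Recall ⊕ takes the minimum of its arguments and ⊗ takes their sum. Working out the expression ((-3 ⊗ -3) ⊕ (0 ⊗ -3)) gives -6.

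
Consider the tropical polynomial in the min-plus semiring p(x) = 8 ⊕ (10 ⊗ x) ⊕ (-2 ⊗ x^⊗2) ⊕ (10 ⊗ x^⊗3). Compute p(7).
p(7) = 8

A tropical monomial a ⊗ x^⊗i evaluates to a + i · x. Evaluating each term at x = 7:
  Term 0 contributes 8 + 0 · 7 = 8
  Term 1 contributes 10 + 1 · 7 = 17
  Term 2 contributes -2 + 2 · 7 = 12
  Term 3 contributes 10 + 3 · 7 = 31
p(7) = ⊕ of these = min[8, 17, 12, 31] = 8.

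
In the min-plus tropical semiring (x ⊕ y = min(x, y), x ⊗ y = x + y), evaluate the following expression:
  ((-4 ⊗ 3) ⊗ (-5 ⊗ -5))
((-4 ⊗ 3) ⊗ (-5 ⊗ -5)) = -11

Expand innermost to outermost. Recall ⊕ takes the minimum of its arguments and ⊗ takes their sum. Working out the expression ((-4 ⊗ 3) ⊗ (-5 ⊗ -5)) gives -11.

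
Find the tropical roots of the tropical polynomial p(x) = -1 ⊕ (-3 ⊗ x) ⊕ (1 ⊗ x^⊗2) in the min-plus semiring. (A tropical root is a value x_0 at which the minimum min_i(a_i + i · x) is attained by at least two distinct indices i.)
Roots: {-4, 2}

Each tropical root is a break point of the lower envelope of the lines y = a_i + i · x (there are 3 lines, with slopes 0, 1, ..., 2). Only the lines that attain the minimum somewhere contribute to roots; other lines are dominated. Here the surviving (envelope) indices are i = 2, i = 1, i = 0.
Intersections between consecutive envelope lines give the roots: for adjacent envelope indices i < j the intersection is x = (a_i − a_j) / (j − i). Reading off the sorted break points: {-4, 2}.
Verification: at each break x_0, at least two indices attain the minimum of min_i(a_i + i · x_0).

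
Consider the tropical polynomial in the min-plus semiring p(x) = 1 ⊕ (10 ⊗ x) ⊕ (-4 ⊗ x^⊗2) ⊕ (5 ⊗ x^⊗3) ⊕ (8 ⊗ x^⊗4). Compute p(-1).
p(-1) = -6

A tropical monomial a ⊗ x^⊗i evaluates to a + i · x. Evaluating each term at x = -1:
  Term 0 contributes 1 + 0 · -1 = 1
  Term 1 contributes 10 + 1 · -1 = 9
  Term 2 contributes -4 + 2 · -1 = -6
  Term 3 contributes 5 + 3 · -1 = 2
  Term 4 contributes 8 + 4 · -1 = 4
p(-1) = ⊕ of these = min[1, 9, -6, 2, 4] = -6.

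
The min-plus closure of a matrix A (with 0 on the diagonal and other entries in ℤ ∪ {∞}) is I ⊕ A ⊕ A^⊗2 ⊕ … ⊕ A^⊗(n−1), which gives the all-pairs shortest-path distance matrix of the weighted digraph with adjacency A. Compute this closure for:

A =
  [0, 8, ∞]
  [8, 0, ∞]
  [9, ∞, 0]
Closure =
  [0, 8, ∞]
  [8, 0, ∞]
  [9, 17, 0]

This is the Floyd-Warshall all-pairs shortest-path computation. For each intermediate vertex k = 0, 1, …, 2, update dist[i][j] ← min(dist[i][j], dist[i][k] + dist[k][j]). The final matrix gives, for each (i, j), the minimum total weight of any directed path from i to j (possibly empty when i = j).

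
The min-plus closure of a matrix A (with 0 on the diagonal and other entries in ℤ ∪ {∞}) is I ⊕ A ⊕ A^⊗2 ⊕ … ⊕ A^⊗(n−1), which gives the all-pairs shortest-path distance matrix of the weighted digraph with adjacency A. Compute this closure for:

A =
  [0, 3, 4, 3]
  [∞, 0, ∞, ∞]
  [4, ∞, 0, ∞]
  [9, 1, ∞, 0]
Closure =
  [0, 3, 4, 3]
  [∞, 0, ∞, ∞]
  [4, 7, 0, 7]
  [9, 1, 13, 0]

This is the Floyd-Warshall all-pairs shortest-path computation. For each intermediate vertex k = 0, 1, …, 3, update dist[i][j] ← min(dist[i][j], dist[i][k] + dist[k][j]). The final matrix gives, for each (i, j), the minimum total weight of any directed path from i to j (possibly empty when i = j).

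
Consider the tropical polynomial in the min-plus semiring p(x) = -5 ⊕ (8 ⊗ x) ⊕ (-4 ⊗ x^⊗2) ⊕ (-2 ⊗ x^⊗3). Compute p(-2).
p(-2) = -8

A tropical monomial a ⊗ x^⊗i evaluates to a + i · x. Evaluating each term at x = -2:
  Term 0 contributes -5 + 0 · -2 = -5
  Term 1 contributes 8 + 1 · -2 = 6
  Term 2 contributes -4 + 2 · -2 = -8
  Term 3 contributes -2 + 3 · -2 = -8
p(-2) = ⊕ of these = min[-5, 6, -8, -8] = -8.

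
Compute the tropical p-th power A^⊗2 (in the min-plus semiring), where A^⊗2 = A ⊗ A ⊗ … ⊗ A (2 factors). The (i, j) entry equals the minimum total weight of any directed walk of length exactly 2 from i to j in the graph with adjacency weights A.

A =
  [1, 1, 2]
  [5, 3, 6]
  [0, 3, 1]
A^⊗2 =
  [2, 2, 3]
  [6, 6, 7]
  [1, 1, 2]

Each entry (A^⊗2)_ij equals the minimum over all length-2 walks i = v_0 → v_1 → … → v_2 = j of Σ_t A[v_t][v_{t+1}]. For example, for (i, j) = (0, 2) we minimise over 3 possible intermediate vertex sequences; the minimum is 3, attained along the walk 0 → 0 → 2.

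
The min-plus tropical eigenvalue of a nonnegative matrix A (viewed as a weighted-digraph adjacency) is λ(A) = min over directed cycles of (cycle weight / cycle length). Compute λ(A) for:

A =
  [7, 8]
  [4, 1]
λ(A) = 1

Enumerate directed cycles and compute their means (weight / length). Sample:
  cycle 0 → 0: weight = 7, length = 1, mean = 7/1 ≈ 7.000
  cycle 1 → 1: weight = 1, length = 1, mean = 1/1 ≈ 1.000
  cycle 0 → 1 → 0: weight = 12, length = 2, mean = 12/2 ≈ 6.000
  cycle 1 → 0 → 1: weight = 12, length = 2, mean = 12/2 ≈ 6.000
Minimum mean = 1.000, attained e.g. along the cycle 1 → 1 with weight 1 and length 1. So λ(A) = 1/1 = 1.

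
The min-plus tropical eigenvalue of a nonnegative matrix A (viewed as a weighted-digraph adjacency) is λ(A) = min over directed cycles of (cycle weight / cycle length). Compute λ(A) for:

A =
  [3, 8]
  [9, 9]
λ(A) = 3

Enumerate directed cycles and compute their means (weight / length). Sample:
  cycle 0 → 0: weight = 3, length = 1, mean = 3/1 ≈ 3.000
  cycle 1 → 1: weight = 9, length = 1, mean = 9/1 ≈ 9.000
  cycle 0 → 1 → 0: weight = 17, length = 2, mean = 17/2 ≈ 8.500
  cycle 1 → 0 → 1: weight = 17, length = 2, mean = 17/2 ≈ 8.500
Minimum mean = 3.000, attained e.g. along the cycle 0 → 0 with weight 3 and length 1. So λ(A) = 3/1 = 3.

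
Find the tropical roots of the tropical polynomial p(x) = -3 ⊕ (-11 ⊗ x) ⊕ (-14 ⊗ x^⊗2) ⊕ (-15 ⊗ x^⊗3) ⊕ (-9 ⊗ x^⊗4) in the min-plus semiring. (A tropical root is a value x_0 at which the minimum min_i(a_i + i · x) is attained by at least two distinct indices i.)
Roots: {-6, 1, 3, 8}

Each tropical root is a break point of the lower envelope of the lines y = a_i + i · x (there are 5 lines, with slopes 0, 1, ..., 4). Only the lines that attain the minimum somewhere contribute to roots; other lines are dominated. Here the surviving (envelope) indices are i = 4, i = 3, i = 2, i = 1, i = 0.
Intersections between consecutive envelope lines give the roots: for adjacent envelope indices i < j the intersection is x = (a_i − a_j) / (j − i). Reading off the sorted break points: {-6, 1, 3, 8}.
Verification: at each break x_0, at least two indices attain the minimum of min_i(a_i + i · x_0).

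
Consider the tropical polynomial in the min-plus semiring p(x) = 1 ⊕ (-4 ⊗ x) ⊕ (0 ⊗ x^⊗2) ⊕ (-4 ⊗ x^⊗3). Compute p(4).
p(4) = 0

A tropical monomial a ⊗ x^⊗i evaluates to a + i · x. Evaluating each term at x = 4:
  Term 0 contributes 1 + 0 · 4 = 1
  Term 1 contributes -4 + 1 · 4 = 0
  Term 2 contributes 0 + 2 · 4 = 8
  Term 3 contributes -4 + 3 · 4 = 8
p(4) = ⊕ of these = min[1, 0, 8, 8] = 0.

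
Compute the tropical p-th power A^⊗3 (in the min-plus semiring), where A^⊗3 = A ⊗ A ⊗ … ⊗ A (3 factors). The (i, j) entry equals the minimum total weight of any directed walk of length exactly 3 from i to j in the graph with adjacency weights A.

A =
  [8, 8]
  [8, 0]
A^⊗3 =
  [16, 8]
  [8, 0]

Each entry (A^⊗3)_ij equals the minimum over all length-3 walks i = v_0 → v_1 → … → v_3 = j of Σ_t A[v_t][v_{t+1}]. For example, for (i, j) = (0, 1) we minimise over 4 possible intermediate vertex sequences; the minimum is 8, attained along the walk 0 → 1 → 1 → 1.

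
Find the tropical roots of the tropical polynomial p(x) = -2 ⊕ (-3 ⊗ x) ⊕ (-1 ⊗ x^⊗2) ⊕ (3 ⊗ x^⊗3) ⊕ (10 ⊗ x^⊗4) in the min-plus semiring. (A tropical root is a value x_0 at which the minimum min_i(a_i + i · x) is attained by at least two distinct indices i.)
Roots: {-7, -4, -2, 1}

Each tropical root is a break point of the lower envelope of the lines y = a_i + i · x (there are 5 lines, with slopes 0, 1, ..., 4). Only the lines that attain the minimum somewhere contribute to roots; other lines are dominated. Here the surviving (envelope) indices are i = 4, i = 3, i = 2, i = 1, i = 0.
Intersections between consecutive envelope lines give the roots: for adjacent envelope indices i < j the intersection is x = (a_i − a_j) / (j − i). Reading off the sorted break points: {-7, -4, -2, 1}.
Verification: at each break x_0, at least two indices attain the minimum of min_i(a_i + i · x_0).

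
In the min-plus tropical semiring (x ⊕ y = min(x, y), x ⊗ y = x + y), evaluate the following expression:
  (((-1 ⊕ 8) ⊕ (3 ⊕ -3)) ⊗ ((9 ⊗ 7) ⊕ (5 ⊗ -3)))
(((-1 ⊕ 8) ⊕ (3 ⊕ -3)) ⊗ ((9 ⊗ 7) ⊕ (5 ⊗ -3))) = -1

Expand innermost to outermost. Recall ⊕ takes the minimum of its arguments and ⊗ takes their sum. Working out the expression (((-1 ⊕ 8) ⊕ (3 ⊕ -3)) ⊗ ((9 ⊗ 7) ⊕ (5 ⊗ -3))) gives -1.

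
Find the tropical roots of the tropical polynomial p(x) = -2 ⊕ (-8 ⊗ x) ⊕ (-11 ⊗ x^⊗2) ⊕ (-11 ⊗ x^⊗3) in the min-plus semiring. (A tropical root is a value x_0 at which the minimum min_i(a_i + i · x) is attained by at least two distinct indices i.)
Roots: {0, 3, 6}

Each tropical root is a break point of the lower envelope of the lines y = a_i + i · x (there are 4 lines, with slopes 0, 1, ..., 3). Only the lines that attain the minimum somewhere contribute to roots; other lines are dominated. Here the surviving (envelope) indices are i = 3, i = 2, i = 1, i = 0.
Intersections between consecutive envelope lines give the roots: for adjacent envelope indices i < j the intersection is x = (a_i − a_j) / (j − i). Reading off the sorted break points: {0, 3, 6}.
Verification: at each break x_0, at least two indices attain the minimum of min_i(a_i + i · x_0).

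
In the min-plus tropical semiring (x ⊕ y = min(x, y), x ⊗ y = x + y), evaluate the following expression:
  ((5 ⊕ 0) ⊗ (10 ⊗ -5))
((5 ⊕ 0) ⊗ (10 ⊗ -5)) = 5

Expand innermost to outermost. Recall ⊕ takes the minimum of its arguments and ⊗ takes their sum. Working out the expression ((5 ⊕ 0) ⊗ (10 ⊗ -5)) gives 5.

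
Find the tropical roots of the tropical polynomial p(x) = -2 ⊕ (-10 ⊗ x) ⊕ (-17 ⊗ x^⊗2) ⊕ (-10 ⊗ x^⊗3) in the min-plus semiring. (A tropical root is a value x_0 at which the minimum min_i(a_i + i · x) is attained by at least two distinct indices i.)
Roots: {-7, 7, 8}

Each tropical root is a break point of the lower envelope of the lines y = a_i + i · x (there are 4 lines, with slopes 0, 1, ..., 3). Only the lines that attain the minimum somewhere contribute to roots; other lines are dominated. Here the surviving (envelope) indices are i = 3, i = 2, i = 1, i = 0.
Intersections between consecutive envelope lines give the roots: for adjacent envelope indices i < j the intersection is x = (a_i − a_j) / (j − i). Reading off the sorted break points: {-7, 7, 8}.
Verification: at each break x_0, at least two indices attain the minimum of min_i(a_i + i · x_0).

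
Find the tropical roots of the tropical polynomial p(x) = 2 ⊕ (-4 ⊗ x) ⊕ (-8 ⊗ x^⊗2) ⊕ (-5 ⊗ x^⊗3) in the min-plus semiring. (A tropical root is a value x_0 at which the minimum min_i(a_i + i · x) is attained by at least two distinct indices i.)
Roots: {-3, 4, 6}

Each tropical root is a break point of the lower envelope of the lines y = a_i + i · x (there are 4 lines, with slopes 0, 1, ..., 3). Only the lines that attain the minimum somewhere contribute to roots; other lines are dominated. Here the surviving (envelope) indices are i = 3, i = 2, i = 1, i = 0.
Intersections between consecutive envelope lines give the roots: for adjacent envelope indices i < j the intersection is x = (a_i − a_j) / (j − i). Reading off the sorted break points: {-3, 4, 6}.
Verification: at each break x_0, at least two indices attain the minimum of min_i(a_i + i · x_0).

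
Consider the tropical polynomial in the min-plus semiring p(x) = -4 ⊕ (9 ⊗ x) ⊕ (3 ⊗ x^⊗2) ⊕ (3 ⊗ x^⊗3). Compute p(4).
p(4) = -4

A tropical monomial a ⊗ x^⊗i evaluates to a + i · x. Evaluating each term at x = 4:
  Term 0 contributes -4 + 0 · 4 = -4
  Term 1 contributes 9 + 1 · 4 = 13
  Term 2 contributes 3 + 2 · 4 = 11
  Term 3 contributes 3 + 3 · 4 = 15
p(4) = ⊕ of these = min[-4, 13, 11, 15] = -4.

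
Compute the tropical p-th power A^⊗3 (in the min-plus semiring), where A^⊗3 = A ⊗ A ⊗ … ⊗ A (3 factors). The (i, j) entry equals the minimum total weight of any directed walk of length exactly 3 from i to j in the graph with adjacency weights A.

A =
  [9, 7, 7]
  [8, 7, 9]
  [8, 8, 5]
A^⊗3 =
  [20, 20, 17]
  [22, 21, 19]
  [18, 18, 15]

Each entry (A^⊗3)_ij equals the minimum over all length-3 walks i = v_0 → v_1 → … → v_3 = j of Σ_t A[v_t][v_{t+1}]. For example, for (i, j) = (0, 2) we minimise over 9 possible intermediate vertex sequences; the minimum is 17, attained along the walk 0 → 2 → 2 → 2.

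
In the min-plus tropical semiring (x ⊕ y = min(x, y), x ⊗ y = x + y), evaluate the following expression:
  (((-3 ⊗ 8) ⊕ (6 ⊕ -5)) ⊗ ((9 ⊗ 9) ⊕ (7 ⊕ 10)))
(((-3 ⊗ 8) ⊕ (6 ⊕ -5)) ⊗ ((9 ⊗ 9) ⊕ (7 ⊕ 10))) = 2

Expand innermost to outermost. Recall ⊕ takes the minimum of its arguments and ⊗ takes their sum. Working out the expression (((-3 ⊗ 8) ⊕ (6 ⊕ -5)) ⊗ ((9 ⊗ 9) ⊕ (7 ⊕ 10))) gives 2.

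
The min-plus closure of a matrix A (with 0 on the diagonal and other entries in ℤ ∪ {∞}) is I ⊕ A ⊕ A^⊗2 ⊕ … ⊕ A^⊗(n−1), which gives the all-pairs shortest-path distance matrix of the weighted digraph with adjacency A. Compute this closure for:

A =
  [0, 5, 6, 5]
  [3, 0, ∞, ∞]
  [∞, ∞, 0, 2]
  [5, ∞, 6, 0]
Closure =
  [0, 5, 6, 5]
  [3, 0, 9, 8]
  [7, 12, 0, 2]
  [5, 10, 6, 0]

This is the Floyd-Warshall all-pairs shortest-path computation. For each intermediate vertex k = 0, 1, …, 3, update dist[i][j] ← min(dist[i][j], dist[i][k] + dist[k][j]). The final matrix gives, for each (i, j), the minimum total weight of any directed path from i to j (possibly empty when i = j).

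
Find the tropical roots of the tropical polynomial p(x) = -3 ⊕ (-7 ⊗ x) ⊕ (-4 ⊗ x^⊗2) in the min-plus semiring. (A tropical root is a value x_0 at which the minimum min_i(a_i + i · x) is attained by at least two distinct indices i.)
Roots: {-3, 4}

Each tropical root is a break point of the lower envelope of the lines y = a_i + i · x (there are 3 lines, with slopes 0, 1, ..., 2). Only the lines that attain the minimum somewhere contribute to roots; other lines are dominated. Here the surviving (envelope) indices are i = 2, i = 1, i = 0.
Intersections between consecutive envelope lines give the roots: for adjacent envelope indices i < j the intersection is x = (a_i − a_j) / (j − i). Reading off the sorted break points: {-3, 4}.
Verification: at each break x_0, at least two indices attain the minimum of min_i(a_i + i · x_0).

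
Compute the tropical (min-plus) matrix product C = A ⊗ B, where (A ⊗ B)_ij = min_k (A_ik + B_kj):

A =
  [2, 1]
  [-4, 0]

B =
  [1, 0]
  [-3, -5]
A ⊗ B =
  [-2, -4]
  [-3, -5]

Apply the min-plus product entry-by-entry:
  C[0][0] = min over k of (A[0][0] + B[0][0] = 2 + 1 = 3, A[0][1] + B[1][0] = 1 + -3 = -2) = -2 (attained at k = 1)
  C[0][1] = min over k of (A[0][0] + B[0][1] = 2 + 0 = 2, A[0][1] + B[1][1] = 1 + -5 = -4) = -4 (attained at k = 1)
  C[1][0] = min over k of (A[1][0] + B[0][0] = -4 + 1 = -3, A[1][1] + B[1][0] = 0 + -3 = -3) = -3 (attained at k = 0)
  C[1][1] = min over k of (A[1][0] + B[0][1] = -4 + 0 = -4, A[1][1] + B[1][1] = 0 + -5 = -5) = -5 (attained at k = 1)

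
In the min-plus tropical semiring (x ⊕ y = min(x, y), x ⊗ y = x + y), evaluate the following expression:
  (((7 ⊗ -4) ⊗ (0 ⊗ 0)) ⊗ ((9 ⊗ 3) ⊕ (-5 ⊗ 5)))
(((7 ⊗ -4) ⊗ (0 ⊗ 0)) ⊗ ((9 ⊗ 3) ⊕ (-5 ⊗ 5))) = 3

Expand innermost to outermost. Recall ⊕ takes the minimum of its arguments and ⊗ takes their sum. Working out the expression (((7 ⊗ -4) ⊗ (0 ⊗ 0)) ⊗ ((9 ⊗ 3) ⊕ (-5 ⊗ 5))) gives 3.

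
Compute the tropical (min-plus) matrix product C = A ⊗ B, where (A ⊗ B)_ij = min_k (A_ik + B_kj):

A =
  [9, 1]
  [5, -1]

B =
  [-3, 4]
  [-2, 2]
A ⊗ B =
  [-1, 3]
  [-3, 1]

Apply the min-plus product entry-by-entry:
  C[0][0] = min over k of (A[0][0] + B[0][0] = 9 + -3 = 6, A[0][1] + B[1][0] = 1 + -2 = -1) = -1 (attained at k = 1)
  C[0][1] = min over k of (A[0][0] + B[0][1] = 9 + 4 = 13, A[0][1] + B[1][1] = 1 + 2 = 3) = 3 (attained at k = 1)
  C[1][0] = min over k of (A[1][0] + B[0][0] = 5 + -3 = 2, A[1][1] + B[1][0] = -1 + -2 = -3) = -3 (attained at k = 1)
  C[1][1] = min over k of (A[1][0] + B[0][1] = 5 + 4 = 9, A[1][1] + B[1][1] = -1 + 2 = 1) = 1 (attained at k = 1)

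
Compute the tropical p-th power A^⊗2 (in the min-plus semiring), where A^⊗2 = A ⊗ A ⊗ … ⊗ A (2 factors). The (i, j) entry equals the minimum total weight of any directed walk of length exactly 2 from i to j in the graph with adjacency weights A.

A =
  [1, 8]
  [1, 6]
A^⊗2 =
  [2, 9]
  [2, 9]

Each entry (A^⊗2)_ij equals the minimum over all length-2 walks i = v_0 → v_1 → … → v_2 = j of Σ_t A[v_t][v_{t+1}]. For example, for (i, j) = (0, 1) we minimise over 2 possible intermediate vertex sequences; the minimum is 9, attained along the walk 0 → 0 → 1.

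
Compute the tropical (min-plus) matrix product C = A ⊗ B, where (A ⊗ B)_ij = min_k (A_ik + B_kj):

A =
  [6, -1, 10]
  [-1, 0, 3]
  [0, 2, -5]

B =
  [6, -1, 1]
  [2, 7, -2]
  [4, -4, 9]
A ⊗ B =
  [1, 5, -3]
  [2, -2, -2]
  [-1, -9, 0]

Apply the min-plus product entry-by-entry:
  C[0][0] = min over k of (A[0][0] + B[0][0] = 6 + 6 = 12, A[0][1] + B[1][0] = -1 + 2 = 1, A[0][2] + B[2][0] = 10 + 4 = 14) = 1 (attained at k = 1)
  C[0][1] = min over k of (A[0][0] + B[0][1] = 6 + -1 = 5, A[0][1] + B[1][1] = -1 + 7 = 6, A[0][2] + B[2][1] = 10 + -4 = 6) = 5 (attained at k = 0)
  C[0][2] = min over k of (A[0][0] + B[0][2] = 6 + 1 = 7, A[0][1] + B[1][2] = -1 + -2 = -3, A[0][2] + B[2][2] = 10 + 9 = 19) = -3 (attained at k = 1)
  C[1][0] = min over k of (A[1][0] + B[0][0] = -1 + 6 = 5, A[1][1] + B[1][0] = 0 + 2 = 2, A[1][2] + B[2][0] = 3 + 4 = 7) = 2 (attained at k = 1)
  C[1][1] = min over k of (A[1][0] + B[0][1] = -1 + -1 = -2, A[1][1] + B[1][1] = 0 + 7 = 7, A[1][2] + B[2][1] = 3 + -4 = -1) = -2 (attained at k = 0)
  C[1][2] = min over k of (A[1][0] + B[0][2] = -1 + 1 = 0, A[1][1] + B[1][2] = 0 + -2 = -2, A[1][2] + B[2][2] = 3 + 9 = 12) = -2 (attained at k = 1)
  C[2][0] = min over k of (A[2][0] + B[0][0] = 0 + 6 = 6, A[2][1] + B[1][0] = 2 + 2 = 4, A[2][2] + B[2][0] = -5 + 4 = -1) = -1 (attained at k = 2)
  C[2][1] = min over k of (A[2][0] + B[0][1] = 0 + -1 = -1, A[2][1] + B[1][1] = 2 + 7 = 9, A[2][2] + B[2][1] = -5 + -4 = -9) = -9 (attained at k = 2)
  C[2][2] = min over k of (A[2][0] + B[0][2] = 0 + 1 = 1, A[2][1] + B[1][2] = 2 + -2 = 0, A[2][2] + B[2][2] = -5 + 9 = 4) = 0 (attained at k = 1)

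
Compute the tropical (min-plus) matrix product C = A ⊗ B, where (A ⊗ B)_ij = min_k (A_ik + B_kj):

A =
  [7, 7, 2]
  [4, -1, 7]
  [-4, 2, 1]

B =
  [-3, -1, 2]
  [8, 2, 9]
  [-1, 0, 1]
A ⊗ B =
  [1, 2, 3]
  [1, 1, 6]
  [-7, -5, -2]

Apply the min-plus product entry-by-entry:
  C[0][0] = min over k of (A[0][0] + B[0][0] = 7 + -3 = 4, A[0][1] + B[1][0] = 7 + 8 = 15, A[0][2] + B[2][0] = 2 + -1 = 1) = 1 (attained at k = 2)
  C[0][1] = min over k of (A[0][0] + B[0][1] = 7 + -1 = 6, A[0][1] + B[1][1] = 7 + 2 = 9, A[0][2] + B[2][1] = 2 + 0 = 2) = 2 (attained at k = 2)
  C[0][2] = min over k of (A[0][0] + B[0][2] = 7 + 2 = 9, A[0][1] + B[1][2] = 7 + 9 = 16, A[0][2] + B[2][2] = 2 + 1 = 3) = 3 (attained at k = 2)
  C[1][0] = min over k of (A[1][0] + B[0][0] = 4 + -3 = 1, A[1][1] + B[1][0] = -1 + 8 = 7, A[1][2] + B[2][0] = 7 + -1 = 6) = 1 (attained at k = 0)
  C[1][1] = min over k of (A[1][0] + B[0][1] = 4 + -1 = 3, A[1][1] + B[1][1] = -1 + 2 = 1, A[1][2] + B[2][1] = 7 + 0 = 7) = 1 (attained at k = 1)
  C[1][2] = min over k of (A[1][0] + B[0][2] = 4 + 2 = 6, A[1][1] + B[1][2] = -1 + 9 = 8, A[1][2] + B[2][2] = 7 + 1 = 8) = 6 (attained at k = 0)
  C[2][0] = min over k of (A[2][0] + B[0][0] = -4 + -3 = -7, A[2][1] + B[1][0] = 2 + 8 = 10, A[2][2] + B[2][0] = 1 + -1 = 0) = -7 (attained at k = 0)
  C[2][1] = min over k of (A[2][0] + B[0][1] = -4 + -1 = -5, A[2][1] + B[1][1] = 2 + 2 = 4, A[2][2] + B[2][1] = 1 + 0 = 1) = -5 (attained at k = 0)
  C[2][2] = min over k of (A[2][0] + B[0][2] = -4 + 2 = -2, A[2][1] + B[1][2] = 2 + 9 = 11, A[2][2] + B[2][2] = 1 + 1 = 2) = -2 (attained at k = 0)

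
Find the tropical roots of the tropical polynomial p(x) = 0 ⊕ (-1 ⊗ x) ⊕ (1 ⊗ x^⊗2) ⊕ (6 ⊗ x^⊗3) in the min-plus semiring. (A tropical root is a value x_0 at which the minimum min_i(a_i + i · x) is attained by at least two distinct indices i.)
Roots: {-5, -2, 1}

Each tropical root is a break point of the lower envelope of the lines y = a_i + i · x (there are 4 lines, with slopes 0, 1, ..., 3). Only the lines that attain the minimum somewhere contribute to roots; other lines are dominated. Here the surviving (envelope) indices are i = 3, i = 2, i = 1, i = 0.
Intersections between consecutive envelope lines give the roots: for adjacent envelope indices i < j the intersection is x = (a_i − a_j) / (j − i). Reading off the sorted break points: {-5, -2, 1}.
Verification: at each break x_0, at least two indices attain the minimum of min_i(a_i + i · x_0).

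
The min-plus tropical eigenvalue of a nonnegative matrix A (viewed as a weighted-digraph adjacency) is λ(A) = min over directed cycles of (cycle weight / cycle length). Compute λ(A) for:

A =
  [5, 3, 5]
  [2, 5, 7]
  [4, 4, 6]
λ(A) = 5/2

Enumerate directed cycles and compute their means (weight / length). Sample:
  cycle 0 → 0: weight = 5, length = 1, mean = 5/1 ≈ 5.000
  cycle 1 → 1: weight = 5, length = 1, mean = 5/1 ≈ 5.000
  cycle 2 → 2: weight = 6, length = 1, mean = 6/1 ≈ 6.000
  cycle 0 → 1 → 0: weight = 5, length = 2, mean = 5/2 ≈ 2.500
  cycle 0 → 2 → 0: weight = 9, length = 2, mean = 9/2 ≈ 4.500
  cycle 1 → 0 → 1: weight = 5, length = 2, mean = 5/2 ≈ 2.500
Minimum mean = 2.500, attained e.g. along the cycle 0 → 1 → 0 with weight 5 and length 2. So λ(A) = 5/2 = 5/2.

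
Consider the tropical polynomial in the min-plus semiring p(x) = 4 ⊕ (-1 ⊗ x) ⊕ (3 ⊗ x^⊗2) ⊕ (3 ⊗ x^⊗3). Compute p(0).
p(0) = -1

A tropical monomial a ⊗ x^⊗i evaluates to a + i · x. Evaluating each term at x = 0:
  Term 0 contributes 4 + 0 · 0 = 4
  Term 1 contributes -1 + 1 · 0 = -1
  Term 2 contributes 3 + 2 · 0 = 3
  Term 3 contributes 3 + 3 · 0 = 3
p(0) = ⊕ of these = min[4, -1, 3, 3] = -1.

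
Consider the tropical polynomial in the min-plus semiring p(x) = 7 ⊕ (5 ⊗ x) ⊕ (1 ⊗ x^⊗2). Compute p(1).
p(1) = 3

A tropical monomial a ⊗ x^⊗i evaluates to a + i · x. Evaluating each term at x = 1:
  Term 0 contributes 7 + 0 · 1 = 7
  Term 1 contributes 5 + 1 · 1 = 6
  Term 2 contributes 1 + 2 · 1 = 3
p(1) = ⊕ of these = min[7, 6, 3] = 3.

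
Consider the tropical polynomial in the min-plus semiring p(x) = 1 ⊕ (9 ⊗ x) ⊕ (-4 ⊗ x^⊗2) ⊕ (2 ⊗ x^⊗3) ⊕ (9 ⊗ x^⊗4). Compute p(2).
p(2) = 0

A tropical monomial a ⊗ x^⊗i evaluates to a + i · x. Evaluating each term at x = 2:
  Term 0 contributes 1 + 0 · 2 = 1
  Term 1 contributes 9 + 1 · 2 = 11
  Term 2 contributes -4 + 2 · 2 = 0
  Term 3 contributes 2 + 3 · 2 = 8
  Term 4 contributes 9 + 4 · 2 = 17
p(2) = ⊕ of these = min[1, 11, 0, 8, 17] = 0.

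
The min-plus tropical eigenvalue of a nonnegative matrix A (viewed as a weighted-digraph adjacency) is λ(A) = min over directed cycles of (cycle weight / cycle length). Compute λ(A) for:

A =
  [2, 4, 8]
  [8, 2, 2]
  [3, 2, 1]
λ(A) = 1

Enumerate directed cycles and compute their means (weight / length). Sample:
  cycle 0 → 0: weight = 2, length = 1, mean = 2/1 ≈ 2.000
  cycle 1 → 1: weight = 2, length = 1, mean = 2/1 ≈ 2.000
  cycle 2 → 2: weight = 1, length = 1, mean = 1/1 ≈ 1.000
  cycle 0 → 1 → 0: weight = 12, length = 2, mean = 12/2 ≈ 6.000
  cycle 0 → 2 → 0: weight = 11, length = 2, mean = 11/2 ≈ 5.500
  cycle 1 → 0 → 1: weight = 12, length = 2, mean = 12/2 ≈ 6.000
Minimum mean = 1.000, attained e.g. along the cycle 2 → 2 with weight 1 and length 1. So λ(A) = 1/1 = 1.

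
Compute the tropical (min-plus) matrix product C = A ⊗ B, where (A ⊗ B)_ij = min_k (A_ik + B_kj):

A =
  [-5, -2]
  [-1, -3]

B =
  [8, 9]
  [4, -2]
A ⊗ B =
  [2, -4]
  [1, -5]

Apply the min-plus product entry-by-entry:
  C[0][0] = min over k of (A[0][0] + B[0][0] = -5 + 8 = 3, A[0][1] + B[1][0] = -2 + 4 = 2) = 2 (attained at k = 1)
  C[0][1] = min over k of (A[0][0] + B[0][1] = -5 + 9 = 4, A[0][1] + B[1][1] = -2 + -2 = -4) = -4 (attained at k = 1)
  C[1][0] = min over k of (A[1][0] + B[0][0] = -1 + 8 = 7, A[1][1] + B[1][0] = -3 + 4 = 1) = 1 (attained at k = 1)
  C[1][1] = min over k of (A[1][0] + B[0][1] = -1 + 9 = 8, A[1][1] + B[1][1] = -3 + -2 = -5) = -5 (attained at k = 1)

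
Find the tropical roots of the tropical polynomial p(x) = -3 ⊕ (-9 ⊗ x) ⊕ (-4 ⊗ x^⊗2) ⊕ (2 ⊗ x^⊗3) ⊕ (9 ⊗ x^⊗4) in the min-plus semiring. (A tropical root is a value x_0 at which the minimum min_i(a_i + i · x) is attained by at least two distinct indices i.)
Roots: {-7, -6, -5, 6}

Each tropical root is a break point of the lower envelope of the lines y = a_i + i · x (there are 5 lines, with slopes 0, 1, ..., 4). Only the lines that attain the minimum somewhere contribute to roots; other lines are dominated. Here the surviving (envelope) indices are i = 4, i = 3, i = 2, i = 1, i = 0.
Intersections between consecutive envelope lines give the roots: for adjacent envelope indices i < j the intersection is x = (a_i − a_j) / (j − i). Reading off the sorted break points: {-7, -6, -5, 6}.
Verification: at each break x_0, at least two indices attain the minimum of min_i(a_i + i · x_0).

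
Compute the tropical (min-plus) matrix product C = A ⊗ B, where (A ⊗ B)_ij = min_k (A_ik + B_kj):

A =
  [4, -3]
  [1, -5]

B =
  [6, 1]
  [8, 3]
A ⊗ B =
  [5, 0]
  [3, -2]

Apply the min-plus product entry-by-entry:
  C[0][0] = min over k of (A[0][0] + B[0][0] = 4 + 6 = 10, A[0][1] + B[1][0] = -3 + 8 = 5) = 5 (attained at k = 1)
  C[0][1] = min over k of (A[0][0] + B[0][1] = 4 + 1 = 5, A[0][1] + B[1][1] = -3 + 3 = 0) = 0 (attained at k = 1)
  C[1][0] = min over k of (A[1][0] + B[0][0] = 1 + 6 = 7, A[1][1] + B[1][0] = -5 + 8 = 3) = 3 (attained at k = 1)
  C[1][1] = min over k of (A[1][0] + B[0][1] = 1 + 1 = 2, A[1][1] + B[1][1] = -5 + 3 = -2) = -2 (attained at k = 1)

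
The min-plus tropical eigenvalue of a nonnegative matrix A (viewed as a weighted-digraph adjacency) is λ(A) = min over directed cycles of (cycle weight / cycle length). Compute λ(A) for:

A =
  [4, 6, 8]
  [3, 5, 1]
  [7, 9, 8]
λ(A) = 4

Enumerate directed cycles and compute their means (weight / length). Sample:
  cycle 0 → 0: weight = 4, length = 1, mean = 4/1 ≈ 4.000
  cycle 1 → 1: weight = 5, length = 1, mean = 5/1 ≈ 5.000
  cycle 2 → 2: weight = 8, length = 1, mean = 8/1 ≈ 8.000
  cycle 0 → 1 → 0: weight = 9, length = 2, mean = 9/2 ≈ 4.500
  cycle 0 → 2 → 0: weight = 15, length = 2, mean = 15/2 ≈ 7.500
  cycle 1 → 0 → 1: weight = 9, length = 2, mean = 9/2 ≈ 4.500
Minimum mean = 4.000, attained e.g. along the cycle 0 → 0 with weight 4 and length 1. So λ(A) = 4/1 = 4.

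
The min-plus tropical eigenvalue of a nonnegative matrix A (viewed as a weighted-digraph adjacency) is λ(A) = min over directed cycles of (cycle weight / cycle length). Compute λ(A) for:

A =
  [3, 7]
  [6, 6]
λ(A) = 3

Enumerate directed cycles and compute their means (weight / length). Sample:
  cycle 0 → 0: weight = 3, length = 1, mean = 3/1 ≈ 3.000
  cycle 1 → 1: weight = 6, length = 1, mean = 6/1 ≈ 6.000
  cycle 0 → 1 → 0: weight = 13, length = 2, mean = 13/2 ≈ 6.500
  cycle 1 → 0 → 1: weight = 13, length = 2, mean = 13/2 ≈ 6.500
Minimum mean = 3.000, attained e.g. along the cycle 0 → 0 with weight 3 and length 1. So λ(A) = 3/1 = 3.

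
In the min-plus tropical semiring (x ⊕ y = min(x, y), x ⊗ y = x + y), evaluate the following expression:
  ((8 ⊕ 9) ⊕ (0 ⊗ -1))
((8 ⊕ 9) ⊕ (0 ⊗ -1)) = -1

Expand innermost to outermost. Recall ⊕ takes the minimum of its arguments and ⊗ takes their sum. Working out the expression ((8 ⊕ 9) ⊕ (0 ⊗ -1)) gives -1.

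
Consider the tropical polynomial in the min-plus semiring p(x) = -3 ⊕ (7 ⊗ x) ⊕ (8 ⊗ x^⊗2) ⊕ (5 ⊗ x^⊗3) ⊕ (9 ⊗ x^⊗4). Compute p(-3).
p(-3) = -4

A tropical monomial a ⊗ x^⊗i evaluates to a + i · x. Evaluating each term at x = -3:
  Term 0 contributes -3 + 0 · -3 = -3
  Term 1 contributes 7 + 1 · -3 = 4
  Term 2 contributes 8 + 2 · -3 = 2
  Term 3 contributes 5 + 3 · -3 = -4
  Term 4 contributes 9 + 4 · -3 = -3
p(-3) = ⊕ of these = min[-3, 4, 2, -4, -3] = -4.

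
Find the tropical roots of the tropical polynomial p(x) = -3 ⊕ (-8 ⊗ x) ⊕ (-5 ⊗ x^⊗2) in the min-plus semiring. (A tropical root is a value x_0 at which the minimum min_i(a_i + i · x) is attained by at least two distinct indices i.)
Roots: {-3, 5}

Each tropical root is a break point of the lower envelope of the lines y = a_i + i · x (there are 3 lines, with slopes 0, 1, ..., 2). Only the lines that attain the minimum somewhere contribute to roots; other lines are dominated. Here the surviving (envelope) indices are i = 2, i = 1, i = 0.
Intersections between consecutive envelope lines give the roots: for adjacent envelope indices i < j the intersection is x = (a_i − a_j) / (j − i). Reading off the sorted break points: {-3, 5}.
Verification: at each break x_0, at least two indices attain the minimum of min_i(a_i + i · x_0).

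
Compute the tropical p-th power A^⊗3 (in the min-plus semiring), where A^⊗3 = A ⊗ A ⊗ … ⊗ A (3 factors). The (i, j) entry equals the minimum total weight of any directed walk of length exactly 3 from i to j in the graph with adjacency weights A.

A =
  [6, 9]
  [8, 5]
A^⊗3 =
  [18, 19]
  [18, 15]

Each entry (A^⊗3)_ij equals the minimum over all length-3 walks i = v_0 → v_1 → … → v_3 = j of Σ_t A[v_t][v_{t+1}]. For example, for (i, j) = (0, 1) we minimise over 4 possible intermediate vertex sequences; the minimum is 19, attained along the walk 0 → 1 → 1 → 1.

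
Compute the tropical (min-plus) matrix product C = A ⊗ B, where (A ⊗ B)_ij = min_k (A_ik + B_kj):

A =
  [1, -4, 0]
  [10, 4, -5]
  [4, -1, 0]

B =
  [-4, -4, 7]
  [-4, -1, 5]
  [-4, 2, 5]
A ⊗ B =
  [-8, -5, 1]
  [-9, -3, 0]
  [-5, -2, 4]

Apply the min-plus product entry-by-entry:
  C[0][0] = min over k of (A[0][0] + B[0][0] = 1 + -4 = -3, A[0][1] + B[1][0] = -4 + -4 = -8, A[0][2] + B[2][0] = 0 + -4 = -4) = -8 (attained at k = 1)
  C[0][1] = min over k of (A[0][0] + B[0][1] = 1 + -4 = -3, A[0][1] + B[1][1] = -4 + -1 = -5, A[0][2] + B[2][1] = 0 + 2 = 2) = -5 (attained at k = 1)
  C[0][2] = min over k of (A[0][0] + B[0][2] = 1 + 7 = 8, A[0][1] + B[1][2] = -4 + 5 = 1, A[0][2] + B[2][2] = 0 + 5 = 5) = 1 (attained at k = 1)
  C[1][0] = min over k of (A[1][0] + B[0][0] = 10 + -4 = 6, A[1][1] + B[1][0] = 4 + -4 = 0, A[1][2] + B[2][0] = -5 + -4 = -9) = -9 (attained at k = 2)
  C[1][1] = min over k of (A[1][0] + B[0][1] = 10 + -4 = 6, A[1][1] + B[1][1] = 4 + -1 = 3, A[1][2] + B[2][1] = -5 + 2 = -3) = -3 (attained at k = 2)
  C[1][2] = min over k of (A[1][0] + B[0][2] = 10 + 7 = 17, A[1][1] + B[1][2] = 4 + 5 = 9, A[1][2] + B[2][2] = -5 + 5 = 0) = 0 (attained at k = 2)
  C[2][0] = min over k of (A[2][0] + B[0][0] = 4 + -4 = 0, A[2][1] + B[1][0] = -1 + -4 = -5, A[2][2] + B[2][0] = 0 + -4 = -4) = -5 (attained at k = 1)
  C[2][1] = min over k of (A[2][0] + B[0][1] = 4 + -4 = 0, A[2][1] + B[1][1] = -1 + -1 = -2, A[2][2] + B[2][1] = 0 + 2 = 2) = -2 (attained at k = 1)
  C[2][2] = min over k of (A[2][0] + B[0][2] = 4 + 7 = 11, A[2][1] + B[1][2] = -1 + 5 = 4, A[2][2] + B[2][2] = 0 + 5 = 5) = 4 (attained at k = 1)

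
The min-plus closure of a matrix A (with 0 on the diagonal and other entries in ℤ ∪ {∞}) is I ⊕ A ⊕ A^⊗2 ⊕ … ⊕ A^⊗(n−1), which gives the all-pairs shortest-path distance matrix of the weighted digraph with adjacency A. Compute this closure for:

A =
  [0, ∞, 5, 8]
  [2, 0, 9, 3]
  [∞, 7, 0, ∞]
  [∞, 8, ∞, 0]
Closure =
  [0, 12, 5, 8]
  [2, 0, 7, 3]
  [9, 7, 0, 10]
  [10, 8, 15, 0]

This is the Floyd-Warshall all-pairs shortest-path computation. For each intermediate vertex k = 0, 1, …, 3, update dist[i][j] ← min(dist[i][j], dist[i][k] + dist[k][j]). The final matrix gives, for each (i, j), the minimum total weight of any directed path from i to j (possibly empty when i = j).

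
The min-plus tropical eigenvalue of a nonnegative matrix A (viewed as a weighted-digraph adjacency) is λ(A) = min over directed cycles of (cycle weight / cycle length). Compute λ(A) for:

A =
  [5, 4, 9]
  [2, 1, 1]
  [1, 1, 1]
λ(A) = 1

Enumerate directed cycles and compute their means (weight / length). Sample:
  cycle 0 → 0: weight = 5, length = 1, mean = 5/1 ≈ 5.000
  cycle 1 → 1: weight = 1, length = 1, mean = 1/1 ≈ 1.000
  cycle 2 → 2: weight = 1, length = 1, mean = 1/1 ≈ 1.000
  cycle 0 → 1 → 0: weight = 6, length = 2, mean = 6/2 ≈ 3.000
  cycle 0 → 2 → 0: weight = 10, length = 2, mean = 10/2 ≈ 5.000
  cycle 1 → 0 → 1: weight = 6, length = 2, mean = 6/2 ≈ 3.000
Minimum mean = 1.000, attained e.g. along the cycle 1 → 1 with weight 1 and length 1. So λ(A) = 1/1 = 1.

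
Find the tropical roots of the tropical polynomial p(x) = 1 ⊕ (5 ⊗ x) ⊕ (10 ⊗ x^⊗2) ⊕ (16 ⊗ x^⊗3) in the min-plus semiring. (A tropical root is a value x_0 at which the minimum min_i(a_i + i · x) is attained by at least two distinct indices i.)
Roots: {-6, -5, -4}

Each tropical root is a break point of the lower envelope of the lines y = a_i + i · x (there are 4 lines, with slopes 0, 1, ..., 3). Only the lines that attain the minimum somewhere contribute to roots; other lines are dominated. Here the surviving (envelope) indices are i = 3, i = 2, i = 1, i = 0.
Intersections between consecutive envelope lines give the roots: for adjacent envelope indices i < j the intersection is x = (a_i − a_j) / (j − i). Reading off the sorted break points: {-6, -5, -4}.
Verification: at each break x_0, at least two indices attain the minimum of min_i(a_i + i · x_0).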